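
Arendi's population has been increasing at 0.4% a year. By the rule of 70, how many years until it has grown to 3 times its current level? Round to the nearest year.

At 0.4% it doubles every 70/0.4 ≈ 175.00 years.
Reaching 3× takes log₂(3) ≈ 1.58 doublings.
1.58 × 175.00 ≈ 277 years.

approximately 277 years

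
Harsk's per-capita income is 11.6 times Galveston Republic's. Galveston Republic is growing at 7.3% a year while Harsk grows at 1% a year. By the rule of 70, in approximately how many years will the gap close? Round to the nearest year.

roughly 39 years

Galveston Republic gains on Harsk at 7.3% − 1% = 6.3 points a year.
At that relative rate the gap halves every 70/6.3 ≈ 11.11 years.
An 11.6 times gap takes log₂(11.6) ≈ 3.54 halvings to close: 3.54 × 11.11 ≈ 39 years.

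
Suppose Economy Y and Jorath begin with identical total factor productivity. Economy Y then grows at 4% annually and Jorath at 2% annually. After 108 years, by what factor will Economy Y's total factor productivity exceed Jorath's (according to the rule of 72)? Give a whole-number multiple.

about 8 times

Economy Y pulls ahead at 2 pp per year, so the ratio doubles every 72/2 ≈ 36.00 years.
In 108 years that's 3.00 doublings: 2^3.00 ≈ 8.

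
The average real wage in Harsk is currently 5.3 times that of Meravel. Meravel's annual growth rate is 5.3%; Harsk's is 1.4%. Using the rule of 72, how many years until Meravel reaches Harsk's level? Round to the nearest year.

Meravel gains on Harsk at 5.3% − 1.4% = 3.9 points a year.
At that relative rate the gap halves every 72/3.9 ≈ 18.46 years.
A 5.3 times gap takes log₂(5.3) ≈ 2.41 halvings to close: 2.41 × 18.46 ≈ 44 years.

≈ 44 years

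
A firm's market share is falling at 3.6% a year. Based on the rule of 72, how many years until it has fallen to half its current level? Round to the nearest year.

Halving time ≈ 72 / 3.6 = 20.00 → 20 years.

about 20 years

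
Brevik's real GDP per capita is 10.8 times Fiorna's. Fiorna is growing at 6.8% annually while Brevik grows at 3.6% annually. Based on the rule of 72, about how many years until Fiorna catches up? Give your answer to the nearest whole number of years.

The growth-rate gap is 6.8% − 3.6% = 3.2 percentage points.
So the ratio between them halves every 72/3.2 ≈ 22.50 years.
A 10.8 times gap takes log₂(10.8) ≈ 3.43 halvings to close: 3.43 × 22.50 ≈ 77 years.

roughly 77 years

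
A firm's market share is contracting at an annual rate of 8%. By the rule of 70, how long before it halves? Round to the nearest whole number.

The rule works in reverse for decay: 70/8 ≈ 8.75 years to halve.

9 years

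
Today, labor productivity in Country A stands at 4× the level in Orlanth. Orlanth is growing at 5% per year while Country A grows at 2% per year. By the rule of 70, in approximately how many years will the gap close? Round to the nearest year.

The growth-rate gap is 5% − 2% = 3 percentage points.
So the ratio between them halves every 70/3 ≈ 23.33 years.
A 4× gap closes after 2 halvings: 2 × 23.33 ≈ 47 years.

47 years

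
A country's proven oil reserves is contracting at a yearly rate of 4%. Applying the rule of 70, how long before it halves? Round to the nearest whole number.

roughly 18 years

Falling at 4%, it halves about every 70/4 = 17.50 years.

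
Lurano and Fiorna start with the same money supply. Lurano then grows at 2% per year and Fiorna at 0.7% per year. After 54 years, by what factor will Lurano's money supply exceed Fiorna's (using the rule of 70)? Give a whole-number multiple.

Lurano pulls ahead at 1.3 pp per year, so the ratio doubles every 70/1.3 ≈ 53.85 years.
In 54 years that's 1.00 doublings: 2^1.00 ≈ 2.

about 2 times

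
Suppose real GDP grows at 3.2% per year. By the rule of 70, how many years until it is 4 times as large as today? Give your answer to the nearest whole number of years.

roughly 44 years

At 3.2% it doubles every 70/3.2 ≈ 21.88 years.
4 = 2^2, so 2 doublings → 44 years.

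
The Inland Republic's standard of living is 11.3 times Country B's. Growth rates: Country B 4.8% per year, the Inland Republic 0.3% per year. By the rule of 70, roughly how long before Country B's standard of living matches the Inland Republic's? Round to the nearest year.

around 54 years

What matters is the difference: 4.5 pp.
Rule of 70 on the gap: the ratio halves every 70/4.5 ≈ 15.56 years.
An 11.3 times gap takes log₂(11.3) ≈ 3.50 halvings to close: 3.50 × 15.56 ≈ 54 years.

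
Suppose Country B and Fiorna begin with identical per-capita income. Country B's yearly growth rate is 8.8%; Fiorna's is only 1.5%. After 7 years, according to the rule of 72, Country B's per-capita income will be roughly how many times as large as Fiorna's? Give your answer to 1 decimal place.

approximately 1.6 times

Country B pulls ahead at 7.3 pp per year, so the ratio doubles every 72/7.3 ≈ 9.86 years.
In 7 years that's 0.71 doublings: 2^0.71 ≈ 1.6.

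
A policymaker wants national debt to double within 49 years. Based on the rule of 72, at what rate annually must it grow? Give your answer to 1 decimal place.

72 / 49 ≈ 1.47, so about 1.5% annually.

about 1.5%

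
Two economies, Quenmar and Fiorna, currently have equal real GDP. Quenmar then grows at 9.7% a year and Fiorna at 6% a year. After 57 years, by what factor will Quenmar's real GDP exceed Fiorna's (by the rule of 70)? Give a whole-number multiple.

about 8 times

Quenmar pulls ahead at 3.7 pp per year, so the ratio doubles every 70/3.7 ≈ 18.92 years.
In 57 years that's 3.01 doublings: 2^3.01 ≈ 8.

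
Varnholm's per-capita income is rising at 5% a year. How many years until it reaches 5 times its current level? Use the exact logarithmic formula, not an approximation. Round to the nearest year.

t = ln(5) / ln(1 + 0.05) = 1.6094 / 0.048790 ≈ 32.99.
≈ 33 years.

33 years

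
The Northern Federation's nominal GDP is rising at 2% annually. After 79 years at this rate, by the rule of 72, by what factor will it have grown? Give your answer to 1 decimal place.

Doubling time ≈ 72/2 = 36.00 years.
79 years / 36.00 ≈ 2.19 doublings → factor 2^2.19 ≈ 4.6.

around 4.6 times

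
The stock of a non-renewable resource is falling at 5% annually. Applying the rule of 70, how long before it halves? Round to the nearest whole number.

around 14 years

Halving time ≈ 70 / 5 = 14.00 → 14 years.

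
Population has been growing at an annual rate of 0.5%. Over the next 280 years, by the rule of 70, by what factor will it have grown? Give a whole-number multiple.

about 4 times

Doubling time ≈ 70/0.5 = 140.00 years.
280/140.00 ≈ 2 doublings, so about 2^2 = 4×.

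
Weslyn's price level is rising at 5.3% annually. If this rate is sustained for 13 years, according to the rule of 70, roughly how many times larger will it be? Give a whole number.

Doubling time ≈ 70/5.3 = 13.21 years.
13/13.21 ≈ 1 doubling, so about 2^1 = 2×.

roughly 2 times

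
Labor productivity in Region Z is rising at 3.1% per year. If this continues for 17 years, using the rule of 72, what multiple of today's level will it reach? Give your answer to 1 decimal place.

Doubling time ≈ 72/3.1 = 23.23 years.
17 years / 23.23 ≈ 0.73 doublings → factor 2^0.73 ≈ 1.7.

1.7 times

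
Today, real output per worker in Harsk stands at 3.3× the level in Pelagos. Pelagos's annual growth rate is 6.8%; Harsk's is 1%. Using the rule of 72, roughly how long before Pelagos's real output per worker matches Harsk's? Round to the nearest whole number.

What matters is the difference: 5.8 pp.
Rule of 72 on the gap: the ratio halves every 72/5.8 ≈ 12.41 years.
A 3.3× gap takes log₂(3.3) ≈ 1.72 halvings to close: 1.72 × 12.41 ≈ 21 years.

≈ 21 years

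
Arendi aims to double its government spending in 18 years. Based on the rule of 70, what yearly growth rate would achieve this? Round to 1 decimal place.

70 / 18 ≈ 3.89, so about 3.9% per year.

around 3.9% per year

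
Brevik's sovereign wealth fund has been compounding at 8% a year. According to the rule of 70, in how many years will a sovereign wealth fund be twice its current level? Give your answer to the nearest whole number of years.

about 9 years

Doubling time ≈ 70 / 8 = 8.75 years.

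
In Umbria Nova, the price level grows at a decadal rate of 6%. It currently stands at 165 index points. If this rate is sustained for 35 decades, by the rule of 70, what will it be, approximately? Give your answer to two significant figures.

Doubling time ≈ 70/6 = 11.67 decades.
35 decades is 35/11.67 ≈ 3.00 doublings, a factor of 2^3.00 ≈ 8.00.
165 × 8.00 ≈ 1300 index points.

1300 index points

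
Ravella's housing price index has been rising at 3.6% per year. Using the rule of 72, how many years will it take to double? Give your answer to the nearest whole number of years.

Doubling time ≈ 72 / 3.6 = 20.00 years.

≈ 20 years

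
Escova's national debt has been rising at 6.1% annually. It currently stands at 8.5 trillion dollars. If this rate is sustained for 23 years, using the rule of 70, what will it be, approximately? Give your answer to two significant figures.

It doubles every 70/6.1 ≈ 11.48 years, so 23 years is 2.00 doublings.
2^2.00 ≈ 4.00; 8.5 × 4.00 ≈ 34 trillion dollars.

roughly 34 trillion dollars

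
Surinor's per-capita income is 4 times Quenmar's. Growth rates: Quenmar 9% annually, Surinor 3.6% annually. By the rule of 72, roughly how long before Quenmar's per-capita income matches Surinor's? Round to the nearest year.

about 27 years

The growth-rate gap is 9% − 3.6% = 5.4 percentage points.
So the ratio between them halves every 72/5.4 ≈ 13.33 years.
A 4 times gap closes after 2 halvings: 2 × 13.33 ≈ 27 years.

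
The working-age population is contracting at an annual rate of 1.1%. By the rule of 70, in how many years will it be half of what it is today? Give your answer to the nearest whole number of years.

64 years

The rule works in reverse for decay: 70/1.1 ≈ 63.64 years to halve.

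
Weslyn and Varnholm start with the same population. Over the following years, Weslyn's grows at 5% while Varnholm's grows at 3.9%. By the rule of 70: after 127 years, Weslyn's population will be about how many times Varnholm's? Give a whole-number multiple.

4 times

Only the 1.1-point difference matters.
70/1.1 ≈ 63.64 years per doubling of the ratio; 127 years gives 2.00 doublings, so ≈ 4×.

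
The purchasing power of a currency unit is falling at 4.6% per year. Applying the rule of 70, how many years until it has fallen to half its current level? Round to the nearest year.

around 15 years

Halving time ≈ 70 / 4.6 = 15.22 → 15 years.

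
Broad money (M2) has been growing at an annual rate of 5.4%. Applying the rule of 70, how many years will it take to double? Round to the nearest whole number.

about 13 years

70/5.4 ≈ 12.96, so it doubles roughly every 13 years.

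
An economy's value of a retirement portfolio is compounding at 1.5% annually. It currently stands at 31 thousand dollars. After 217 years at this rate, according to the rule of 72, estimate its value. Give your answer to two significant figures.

roughly 710 thousand dollars

It doubles every 72/1.5 ≈ 48.00 years, so 217 years is 4.52 doublings.
2^4.52 ≈ 22.94; 31 × 22.94 ≈ 710 thousand dollars.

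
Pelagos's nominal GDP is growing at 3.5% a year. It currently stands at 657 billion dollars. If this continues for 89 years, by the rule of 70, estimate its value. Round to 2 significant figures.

roughly 14000 billion dollars

Doubling time ≈ 70/3.5 = 20.00 years.
89 years is 89/20.00 ≈ 4.45 doublings, a factor of 2^4.45 ≈ 21.86.
657 × 21.86 ≈ 14000 billion dollars.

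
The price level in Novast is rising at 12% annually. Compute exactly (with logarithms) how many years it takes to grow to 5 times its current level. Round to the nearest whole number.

t = ln(5) / ln(1 + 0.12) = 1.6094 / 0.113329 ≈ 14.20.
≈ 14 years.

14 years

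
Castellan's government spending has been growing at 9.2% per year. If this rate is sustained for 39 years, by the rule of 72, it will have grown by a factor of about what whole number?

32 times

72/9.2 ≈ 7.83 years per doubling.
39 years fits 5 doublings: 2^5 = 32.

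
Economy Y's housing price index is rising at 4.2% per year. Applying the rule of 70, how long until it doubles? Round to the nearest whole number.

approximately 17 years

At 4.2%, doubling takes about 70/4.2 = 16.67 years.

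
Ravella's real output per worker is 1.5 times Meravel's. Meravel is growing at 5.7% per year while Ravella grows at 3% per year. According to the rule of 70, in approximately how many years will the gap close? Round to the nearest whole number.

Meravel gains on Ravella at 5.7% − 3% = 2.7 points a year.
At that relative rate the gap halves every 70/2.7 ≈ 25.93 years.
A 1.5 times gap takes log₂(1.5) ≈ 0.58 halvings to close: 0.58 × 25.93 ≈ 15 years.

approximately 15 years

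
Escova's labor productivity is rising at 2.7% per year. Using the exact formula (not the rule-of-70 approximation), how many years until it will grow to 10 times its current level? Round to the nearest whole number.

86 years

t = ln(10) / ln(1 + 0.027) = 2.3026 / 0.026642 ≈ 86.43.
≈ 86 years.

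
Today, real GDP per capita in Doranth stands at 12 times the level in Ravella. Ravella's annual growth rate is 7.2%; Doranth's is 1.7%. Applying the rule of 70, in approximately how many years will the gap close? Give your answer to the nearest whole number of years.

roughly 46 years

Ravella gains on Doranth at 7.2% − 1.7% = 5.5 points a year.
At that relative rate the gap halves every 70/5.5 ≈ 12.73 years.
A 12 times gap takes log₂(12) ≈ 3.58 halvings to close: 3.58 × 12.73 ≈ 46 years.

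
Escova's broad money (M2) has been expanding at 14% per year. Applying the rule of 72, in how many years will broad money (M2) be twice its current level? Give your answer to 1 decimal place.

roughly 5.1 years

Doubling time ≈ 72 / 14 = 5.14 years.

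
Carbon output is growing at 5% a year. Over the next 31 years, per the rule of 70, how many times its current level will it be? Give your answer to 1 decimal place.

4.6 times

Doubles every ≈ 14.00 years (70/5).
31 years is 2.21 doublings; 2^2.21 ≈ 4.6×.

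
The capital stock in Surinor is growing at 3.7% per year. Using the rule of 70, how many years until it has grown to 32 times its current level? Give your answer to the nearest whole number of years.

One doubling takes 70/3.7 = 18.92 years.
32× is 5 doublings, so 5 × 18.92 ≈ 95 years.

≈ 95 years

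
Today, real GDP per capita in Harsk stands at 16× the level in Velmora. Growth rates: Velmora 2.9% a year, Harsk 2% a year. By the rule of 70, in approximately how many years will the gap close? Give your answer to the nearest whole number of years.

What matters is the difference: 0.9 pp.
Rule of 70 on the gap: the ratio halves every 70/0.9 ≈ 77.78 years.
A 16× gap closes after 4 halvings: 4 × 77.78 ≈ 311 years.

about 311 years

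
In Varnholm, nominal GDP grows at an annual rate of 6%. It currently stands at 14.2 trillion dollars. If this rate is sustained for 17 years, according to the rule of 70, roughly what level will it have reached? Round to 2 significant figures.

≈ 39 trillion dollars

It doubles every 70/6 ≈ 11.67 years, so 17 years is 1.46 doublings.
2^1.46 ≈ 2.75; 14.2 × 2.75 ≈ 39 trillion dollars.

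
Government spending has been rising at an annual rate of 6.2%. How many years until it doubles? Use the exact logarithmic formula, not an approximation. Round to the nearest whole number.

12 years

t = ln(2) / ln(1 + 0.062) = 0.6931 / 0.060154 ≈ 11.52.
≈ 12 years.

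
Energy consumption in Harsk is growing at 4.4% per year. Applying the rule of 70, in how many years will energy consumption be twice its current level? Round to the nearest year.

≈ 16 years

At 4.4%, doubling takes about 70/4.4 = 15.91 years.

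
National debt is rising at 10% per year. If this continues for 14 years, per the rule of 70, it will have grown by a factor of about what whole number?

around 4 times

Doubling time ≈ 70/10 = 7.00 years.
14/7.00 ≈ 2 doublings, so about 2^2 = 4×.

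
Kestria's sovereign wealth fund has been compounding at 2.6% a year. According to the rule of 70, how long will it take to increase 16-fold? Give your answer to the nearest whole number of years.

roughly 108 years

Doubling time ≈ 70/2.6 = 26.92 years.
Getting to 16× needs 4 doublings: 4 × 26.92 ≈ 108 years.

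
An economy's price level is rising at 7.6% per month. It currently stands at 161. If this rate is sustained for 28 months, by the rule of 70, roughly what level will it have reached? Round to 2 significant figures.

Doubling time ≈ 70/7.6 = 9.21 months.
28 months is 28/9.21 ≈ 3.04 doublings, a factor of 2^3.04 ≈ 8.22.
161 × 8.22 ≈ 1300.

around 1300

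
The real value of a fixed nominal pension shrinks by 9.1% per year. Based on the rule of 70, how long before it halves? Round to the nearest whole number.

about 8 years

Halving time ≈ 70 / 9.1 = 7.69 → 8 years.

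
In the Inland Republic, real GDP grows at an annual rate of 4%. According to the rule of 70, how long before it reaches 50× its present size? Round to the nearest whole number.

about 99 years

Doubling time ≈ 70/4 = 17.50 years.
50× is log₂ 50 ≈ 5.64 doublings, so ≈ 5.64 × 17.50 = 99 years.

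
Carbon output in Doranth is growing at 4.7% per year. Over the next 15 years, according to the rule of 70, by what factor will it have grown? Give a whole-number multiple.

70/4.7 ≈ 14.89 years per doubling.
15 years fits 1 doubling: 2^1 = 2.

about 2 times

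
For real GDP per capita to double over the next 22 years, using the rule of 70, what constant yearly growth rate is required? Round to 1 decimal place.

around 3.2%

70 / 22 ≈ 3.18, so about 3.2% per year.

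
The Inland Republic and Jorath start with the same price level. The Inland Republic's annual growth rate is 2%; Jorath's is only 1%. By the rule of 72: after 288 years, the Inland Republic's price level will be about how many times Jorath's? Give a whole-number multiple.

Only the 1-point difference matters.
72/1 ≈ 72.00 years per doubling of the ratio; 288 years gives 4.00 doublings, so ≈ 16×.

roughly 16 times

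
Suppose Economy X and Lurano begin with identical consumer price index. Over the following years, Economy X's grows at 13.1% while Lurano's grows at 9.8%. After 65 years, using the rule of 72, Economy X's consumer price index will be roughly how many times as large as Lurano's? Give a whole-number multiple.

about 8 times

Economy X pulls ahead at 3.3 pp per year, so the ratio doubles every 72/3.3 ≈ 21.82 years.
In 65 years that's 2.98 doublings: 2^2.98 ≈ 8.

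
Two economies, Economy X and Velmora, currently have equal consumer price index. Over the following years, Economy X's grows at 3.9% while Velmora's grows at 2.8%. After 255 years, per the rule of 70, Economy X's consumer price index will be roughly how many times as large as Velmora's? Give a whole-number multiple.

16 times

Economy X pulls ahead at 1.1 pp per year, so the ratio doubles every 70/1.1 ≈ 63.64 years.
In 255 years that's 4.01 doublings: 2^4.01 ≈ 16.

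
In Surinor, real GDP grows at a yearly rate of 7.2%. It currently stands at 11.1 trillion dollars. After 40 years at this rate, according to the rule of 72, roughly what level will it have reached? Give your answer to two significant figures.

about 180 trillion dollars

It doubles every 72/7.2 ≈ 10.00 years, so 40 years is 4.00 doublings.
2^4.00 ≈ 16.00; 11.1 × 16.00 ≈ 180 trillion dollars.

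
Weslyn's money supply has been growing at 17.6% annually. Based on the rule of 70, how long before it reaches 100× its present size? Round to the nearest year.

roughly 26 years

At 17.6% it doubles every 70/17.6 ≈ 3.98 years.
Reaching 100× takes log₂(100) ≈ 6.64 doublings.
6.64 × 3.98 ≈ 26 years.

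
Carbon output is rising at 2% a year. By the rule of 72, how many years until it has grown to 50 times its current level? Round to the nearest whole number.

At 2% it doubles every 72/2 ≈ 36.00 years.
Reaching 50× takes log₂(50) ≈ 5.64 doublings.
5.64 × 36.00 ≈ 203 years.

≈ 203 years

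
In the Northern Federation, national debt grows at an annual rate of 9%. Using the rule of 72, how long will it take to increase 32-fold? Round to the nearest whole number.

40 years

One doubling takes 72/9 = 8.00 years.
32× is 5 doublings, so 5 × 8.00 ≈ 40 years.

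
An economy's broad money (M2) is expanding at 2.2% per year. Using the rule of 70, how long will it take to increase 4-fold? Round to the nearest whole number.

Doubling time ≈ 70/2.2 = 31.82 years.
4 = 2^2, so 2 doublings → 64 years.

≈ 64 years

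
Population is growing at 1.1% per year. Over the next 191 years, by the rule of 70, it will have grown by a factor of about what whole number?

70/1.1 ≈ 63.64 years per doubling.
191 years fits 3 doublings: 2^3 = 8.

8 times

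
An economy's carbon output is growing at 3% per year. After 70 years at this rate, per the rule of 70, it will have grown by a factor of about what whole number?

approximately 8 times

70/3 ≈ 23.33 years per doubling.
70 years fits 3 doublings: 2^3 = 8.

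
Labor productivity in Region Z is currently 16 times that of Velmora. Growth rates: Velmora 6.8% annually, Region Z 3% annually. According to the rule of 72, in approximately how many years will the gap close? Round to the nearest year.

Velmora gains on Region Z at 6.8% − 3% = 3.8 points a year.
At that relative rate the gap halves every 72/3.8 ≈ 18.95 years.
A 16 times gap closes after 4 halvings: 4 × 18.95 ≈ 76 years.

about 76 years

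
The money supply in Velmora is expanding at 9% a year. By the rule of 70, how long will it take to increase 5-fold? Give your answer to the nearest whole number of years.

around 18 years

At 9% it doubles every 70/9 ≈ 7.78 years.
Reaching 5× takes log₂(5) ≈ 2.32 doublings.
2.32 × 7.78 ≈ 18 years.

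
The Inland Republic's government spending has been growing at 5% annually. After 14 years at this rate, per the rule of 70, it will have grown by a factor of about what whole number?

At 5% one doubling takes ≈ 14.00 years; 14 years is 1 of them, so ×2.

around 2 times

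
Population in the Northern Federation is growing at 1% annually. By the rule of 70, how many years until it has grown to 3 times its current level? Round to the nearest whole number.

approximately 111 years

One doubling takes 70/1 = 70.00 years.
Reaching 3× takes log₂(3) ≈ 1.58 doublings.
1.58 × 70.00 ≈ 111 years.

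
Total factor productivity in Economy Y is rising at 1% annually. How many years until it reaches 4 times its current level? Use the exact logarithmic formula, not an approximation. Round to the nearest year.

t = ln(4) / ln(1 + 0.01) = 1.3863 / 0.009950 ≈ 139.33.
≈ 139 years.

139 years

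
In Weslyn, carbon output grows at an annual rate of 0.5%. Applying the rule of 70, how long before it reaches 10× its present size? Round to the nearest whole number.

At 0.5% it doubles every 70/0.5 ≈ 140.00 years.
10× is log₂ 10 ≈ 3.32 doublings, so ≈ 3.32 × 140.00 = 465 years.

≈ 465 years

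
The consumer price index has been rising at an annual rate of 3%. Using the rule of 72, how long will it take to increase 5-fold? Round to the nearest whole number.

around 56 years

Doubling time ≈ 72/3 = 24.00 years.
Reaching 5× takes log₂(5) ≈ 2.32 doublings.
2.32 × 24.00 ≈ 56 years.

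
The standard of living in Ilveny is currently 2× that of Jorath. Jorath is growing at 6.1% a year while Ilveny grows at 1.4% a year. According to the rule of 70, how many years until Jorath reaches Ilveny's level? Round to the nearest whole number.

Jorath gains on Ilveny at 6.1% − 1.4% = 4.7 points a year.
At that relative rate the gap halves every 70/4.7 ≈ 14.89 years.
A 2× gap closes after 1 halving: 1 × 14.89 ≈ 15 years.

about 15 years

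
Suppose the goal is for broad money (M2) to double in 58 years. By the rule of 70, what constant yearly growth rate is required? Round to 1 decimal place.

approximately 1.2%

70 / 58 ≈ 1.21, so about 1.2% per year.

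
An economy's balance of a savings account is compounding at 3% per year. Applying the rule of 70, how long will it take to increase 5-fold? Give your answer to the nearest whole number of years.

At 3% it doubles every 70/3 ≈ 23.33 years.
5× is log₂ 5 ≈ 2.32 doublings, so ≈ 2.32 × 23.33 = 54 years.

roughly 54 years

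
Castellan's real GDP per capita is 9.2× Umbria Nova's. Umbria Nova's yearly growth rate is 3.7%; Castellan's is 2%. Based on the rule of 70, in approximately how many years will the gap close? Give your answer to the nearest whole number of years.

roughly 132 years

The growth-rate gap is 3.7% − 2% = 1.7 percentage points.
So the ratio between them halves every 70/1.7 ≈ 41.18 years.
A 9.2× gap takes log₂(9.2) ≈ 3.20 halvings to close: 3.20 × 41.18 ≈ 132 years.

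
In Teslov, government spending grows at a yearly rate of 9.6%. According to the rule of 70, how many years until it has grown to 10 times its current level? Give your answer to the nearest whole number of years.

approximately 24 years

One doubling takes 70/9.6 = 7.29 years.
10× is log₂ 10 ≈ 3.32 doublings, so ≈ 3.32 × 7.29 = 24 years.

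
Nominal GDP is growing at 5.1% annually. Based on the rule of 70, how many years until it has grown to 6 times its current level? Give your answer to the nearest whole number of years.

around 35 years

One doubling takes 70/5.1 = 13.73 years.
6× is log₂ 6 ≈ 2.58 doublings, so ≈ 2.58 × 13.73 = 35 years.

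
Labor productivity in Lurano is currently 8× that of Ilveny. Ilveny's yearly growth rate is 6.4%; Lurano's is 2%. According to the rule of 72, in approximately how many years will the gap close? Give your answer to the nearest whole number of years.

Ilveny gains on Lurano at 6.4% − 2% = 4.4 points a year.
At that relative rate the gap halves every 72/4.4 ≈ 16.36 years.
An 8× gap closes after 3 halvings: 3 × 16.36 ≈ 49 years.

approximately 49 years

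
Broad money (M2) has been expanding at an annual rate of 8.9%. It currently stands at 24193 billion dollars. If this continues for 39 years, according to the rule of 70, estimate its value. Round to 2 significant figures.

around 750000 billion dollars

It doubles every 70/8.9 ≈ 7.87 years, so 39 years is 4.96 doublings.
2^4.96 ≈ 31.12; 24193 × 31.12 ≈ 750000 billion dollars.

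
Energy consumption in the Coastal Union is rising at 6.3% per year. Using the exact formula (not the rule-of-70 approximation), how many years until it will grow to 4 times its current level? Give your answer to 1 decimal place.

t = ln(4) / ln(1 + 0.063) = 1.3863 / 0.061095 ≈ 22.69.

22.7 years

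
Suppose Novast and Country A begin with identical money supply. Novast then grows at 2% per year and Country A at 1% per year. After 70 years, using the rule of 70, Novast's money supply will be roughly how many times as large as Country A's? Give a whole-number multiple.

around 2 times

Rate gap = 2% − 1% = 1 point.
The ratio doubles every 70/1 ≈ 70.00 years.
70/70.00 ≈ 1.00 doublings → ratio ≈ 2^1.00 ≈ 2.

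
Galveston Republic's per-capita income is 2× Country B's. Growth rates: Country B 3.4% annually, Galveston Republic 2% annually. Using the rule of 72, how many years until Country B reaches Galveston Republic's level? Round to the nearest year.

about 51 years

What matters is the difference: 1.4 pp.
Rule of 72 on the gap: the ratio halves every 72/1.4 ≈ 51.43 years.
A 2× gap closes after 1 halving: 1 × 51.43 ≈ 51 years.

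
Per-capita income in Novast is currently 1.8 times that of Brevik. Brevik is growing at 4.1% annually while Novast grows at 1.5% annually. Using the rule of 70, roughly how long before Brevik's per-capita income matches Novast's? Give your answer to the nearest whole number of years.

≈ 23 years

Brevik gains on Novast at 4.1% − 1.5% = 2.6 points a year.
At that relative rate the gap halves every 70/2.6 ≈ 26.92 years.
A 1.8 times gap takes log₂(1.8) ≈ 0.85 halvings to close: 0.85 × 26.92 ≈ 23 years.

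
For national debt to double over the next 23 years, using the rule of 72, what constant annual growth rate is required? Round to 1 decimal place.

72 / 23 ≈ 3.13, so about 3.1% annually.

≈ 3.1%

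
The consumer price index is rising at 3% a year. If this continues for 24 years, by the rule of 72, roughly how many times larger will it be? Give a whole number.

72/3 ≈ 24.00 years per doubling.
24 years fits 1 doubling: 2^1 = 2.

approximately 2 times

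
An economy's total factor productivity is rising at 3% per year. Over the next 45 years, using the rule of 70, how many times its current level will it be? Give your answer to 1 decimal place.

≈ 3.8 times

Doubles every ≈ 23.33 years (70/3).
45 years is 1.93 doublings; 2^1.93 ≈ 3.8×.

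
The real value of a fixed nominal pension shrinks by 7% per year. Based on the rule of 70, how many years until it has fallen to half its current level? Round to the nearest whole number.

The rule works in reverse for decay: 70/7 ≈ 10.00 years to halve.

about 10 years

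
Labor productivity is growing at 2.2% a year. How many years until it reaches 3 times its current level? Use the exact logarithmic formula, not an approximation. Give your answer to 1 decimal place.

t = ln(3) / ln(1 + 0.022) = 1.0986 / 0.021761 ≈ 50.48.

50.5 years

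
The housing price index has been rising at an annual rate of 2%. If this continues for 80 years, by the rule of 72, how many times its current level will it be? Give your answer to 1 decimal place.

4.7 times

Doubling time ≈ 72/2 = 36.00 years.
80 years / 36.00 ≈ 2.22 doublings → factor 2^2.22 ≈ 4.7.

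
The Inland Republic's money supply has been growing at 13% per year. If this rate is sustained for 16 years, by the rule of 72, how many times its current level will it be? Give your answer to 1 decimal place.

Doubling time ≈ 72/13 = 5.54 years.
16 years / 5.54 ≈ 2.89 doublings → factor 2^2.89 ≈ 7.4.

around 7.4 times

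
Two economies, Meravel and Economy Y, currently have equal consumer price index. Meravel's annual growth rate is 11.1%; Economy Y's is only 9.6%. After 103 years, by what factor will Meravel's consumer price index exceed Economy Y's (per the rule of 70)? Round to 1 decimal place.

Only the 1.5-point difference matters.
70/1.5 ≈ 46.67 years per doubling of the ratio; 103 years gives 2.21 doublings, so ≈ 4.6×.

about 4.6 times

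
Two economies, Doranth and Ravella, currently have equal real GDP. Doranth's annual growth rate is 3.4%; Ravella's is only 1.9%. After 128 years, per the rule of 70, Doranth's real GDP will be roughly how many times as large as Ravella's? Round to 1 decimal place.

Rate gap = 3.4% − 1.9% = 1.5 points.
The ratio doubles every 70/1.5 ≈ 46.67 years.
128/46.67 ≈ 2.74 doublings → ratio ≈ 2^2.74 ≈ 6.7.

6.7 times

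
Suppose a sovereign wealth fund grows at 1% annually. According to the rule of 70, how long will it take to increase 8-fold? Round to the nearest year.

approximately 210 years

At 1% it doubles every 70/1 ≈ 70.00 years.
Getting to 8× needs 3 doublings: 3 × 70.00 ≈ 210 years.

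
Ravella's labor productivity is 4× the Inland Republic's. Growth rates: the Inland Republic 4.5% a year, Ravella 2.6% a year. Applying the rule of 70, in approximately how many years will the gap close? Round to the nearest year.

What matters is the difference: 1.9 pp.
Rule of 70 on the gap: the ratio halves every 70/1.9 ≈ 36.84 years.
A 4× gap closes after 2 halvings: 2 × 36.84 ≈ 74 years.

about 74 years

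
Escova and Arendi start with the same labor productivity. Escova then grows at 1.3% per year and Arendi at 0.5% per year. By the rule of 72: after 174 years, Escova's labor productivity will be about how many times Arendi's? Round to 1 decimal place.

Only the 0.8-point difference matters.
72/0.8 ≈ 90.00 years per doubling of the ratio; 174 years gives 1.93 doublings, so ≈ 3.8×.

around 3.8 times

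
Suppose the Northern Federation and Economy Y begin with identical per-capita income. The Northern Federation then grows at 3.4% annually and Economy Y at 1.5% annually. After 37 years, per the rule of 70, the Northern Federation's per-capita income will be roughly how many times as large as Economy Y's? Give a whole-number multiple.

≈ 2 times

the Northern Federation pulls ahead at 1.9 pp per year, so the ratio doubles every 70/1.9 ≈ 36.84 years.
In 37 years that's 1.00 doublings: 2^1.00 ≈ 2.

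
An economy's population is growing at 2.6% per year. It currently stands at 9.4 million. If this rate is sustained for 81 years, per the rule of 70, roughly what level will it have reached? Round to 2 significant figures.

Doubling time ≈ 70/2.6 = 26.92 years.
81 years is 81/26.92 ≈ 3.01 doublings, a factor of 2^3.01 ≈ 8.06.
9.4 × 8.06 ≈ 76 million.

≈ 76 million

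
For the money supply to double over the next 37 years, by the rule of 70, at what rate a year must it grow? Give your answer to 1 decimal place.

≈ 1.9% a year

70 / 37 ≈ 1.89, so about 1.9% a year.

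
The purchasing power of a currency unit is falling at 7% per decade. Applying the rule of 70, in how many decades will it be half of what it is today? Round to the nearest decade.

Falling at 7%, it halves about every 70/7 = 10.00 decades.

roughly 10 decades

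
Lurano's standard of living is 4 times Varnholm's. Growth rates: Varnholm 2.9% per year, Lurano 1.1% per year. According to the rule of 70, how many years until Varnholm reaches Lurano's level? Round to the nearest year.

roughly 78 years

Varnholm gains on Lurano at 2.9% − 1.1% = 1.8 points a year.
At that relative rate the gap halves every 70/1.8 ≈ 38.89 years.
A 4 times gap closes after 2 halvings: 2 × 38.89 ≈ 78 years.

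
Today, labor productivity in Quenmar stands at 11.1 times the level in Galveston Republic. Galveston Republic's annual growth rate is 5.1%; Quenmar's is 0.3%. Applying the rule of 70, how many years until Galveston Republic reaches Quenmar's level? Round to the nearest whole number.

around 51 years

What matters is the difference: 4.8 pp.
Rule of 70 on the gap: the ratio halves every 70/4.8 ≈ 14.58 years.
An 11.1 times gap takes log₂(11.1) ≈ 3.47 halvings to close: 3.47 × 14.58 ≈ 51 years.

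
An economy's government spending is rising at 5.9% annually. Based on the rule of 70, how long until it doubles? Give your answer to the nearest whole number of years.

12 years

70/5.9 ≈ 11.86, so it doubles roughly every 12 years.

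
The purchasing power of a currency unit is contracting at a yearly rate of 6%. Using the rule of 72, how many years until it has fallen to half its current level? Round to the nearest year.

roughly 12 years

The rule works in reverse for decay: 72/6 ≈ 12.00 years to halve.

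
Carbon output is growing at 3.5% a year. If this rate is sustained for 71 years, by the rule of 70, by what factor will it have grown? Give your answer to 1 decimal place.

Doubling time ≈ 70/3.5 = 20.00 years.
71 years / 20.00 ≈ 3.55 doublings → factor 2^3.55 ≈ 11.7.

11.7 times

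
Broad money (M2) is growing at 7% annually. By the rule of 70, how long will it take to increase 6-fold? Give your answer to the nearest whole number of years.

26 years

One doubling takes 70/7 = 10.00 years.
6× is log₂ 6 ≈ 2.58 doublings, so ≈ 2.58 × 10.00 = 26 years.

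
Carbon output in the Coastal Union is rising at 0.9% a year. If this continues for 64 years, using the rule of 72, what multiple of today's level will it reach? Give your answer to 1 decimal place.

Doubles every ≈ 80.00 years (72/0.9).
64 years is 0.80 doublings; 2^0.80 ≈ 1.7×.

≈ 1.7 times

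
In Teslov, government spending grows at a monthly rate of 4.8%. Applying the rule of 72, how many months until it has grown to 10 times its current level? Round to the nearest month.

≈ 50 months

Doubling time ≈ 72/4.8 = 15.00 months.
10× is log₂ 10 ≈ 3.32 doublings, so ≈ 3.32 × 15.00 = 50 months.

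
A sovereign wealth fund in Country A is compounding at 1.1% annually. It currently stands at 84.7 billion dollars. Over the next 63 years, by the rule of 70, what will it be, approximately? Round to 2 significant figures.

Doubling time ≈ 70/1.1 = 63.64 years.
63 years is 63/63.64 ≈ 0.99 doublings, a factor of 2^0.99 ≈ 1.99.
84.7 × 1.99 ≈ 170 billion dollars.

≈ 170 billion dollars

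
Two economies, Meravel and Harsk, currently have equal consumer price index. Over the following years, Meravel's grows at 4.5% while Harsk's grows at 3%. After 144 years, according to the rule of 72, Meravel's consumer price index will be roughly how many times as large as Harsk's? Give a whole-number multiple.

Meravel pulls ahead at 1.5 pp per year, so the ratio doubles every 72/1.5 ≈ 48.00 years.
In 144 years that's 3.00 doublings: 2^3.00 ≈ 8.

about 8 times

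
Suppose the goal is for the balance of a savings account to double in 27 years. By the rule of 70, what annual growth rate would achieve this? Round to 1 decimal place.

approximately 2.6%

70 / 27 ≈ 2.59, so about 2.6% a year.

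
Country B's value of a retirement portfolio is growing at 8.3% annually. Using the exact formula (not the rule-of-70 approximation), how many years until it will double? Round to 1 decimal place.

8.7 years

t = ln(2) / ln(1 + 0.083) = 0.6931 / 0.079735 ≈ 8.69.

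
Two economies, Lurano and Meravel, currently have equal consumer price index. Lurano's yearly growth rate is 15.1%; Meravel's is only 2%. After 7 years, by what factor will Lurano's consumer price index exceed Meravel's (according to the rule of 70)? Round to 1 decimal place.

≈ 2.5 times

Only the 13.1-point difference matters.
70/13.1 ≈ 5.34 years per doubling of the ratio; 7 years gives 1.31 doublings, so ≈ 2.5×.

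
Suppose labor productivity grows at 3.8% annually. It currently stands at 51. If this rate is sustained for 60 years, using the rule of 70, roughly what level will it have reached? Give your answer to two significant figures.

490

Doubling time ≈ 70/3.8 = 18.42 years.
60 years is 60/18.42 ≈ 3.26 doublings, a factor of 2^3.26 ≈ 9.58.
51 × 9.58 ≈ 490.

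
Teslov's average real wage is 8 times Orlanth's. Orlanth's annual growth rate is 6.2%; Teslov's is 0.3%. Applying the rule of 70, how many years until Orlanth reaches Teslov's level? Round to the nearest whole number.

Orlanth gains on Teslov at 6.2% − 0.3% = 5.9 points a year.
At that relative rate the gap halves every 70/5.9 ≈ 11.86 years.
An 8 times gap closes after 3 halvings: 3 × 11.86 ≈ 36 years.

roughly 36 years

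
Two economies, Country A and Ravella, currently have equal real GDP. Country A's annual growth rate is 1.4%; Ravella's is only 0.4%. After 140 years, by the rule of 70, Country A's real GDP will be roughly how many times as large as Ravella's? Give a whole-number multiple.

4 times

Only the 1-point difference matters.
70/1 ≈ 70.00 years per doubling of the ratio; 140 years gives 2.00 doublings, so ≈ 4×.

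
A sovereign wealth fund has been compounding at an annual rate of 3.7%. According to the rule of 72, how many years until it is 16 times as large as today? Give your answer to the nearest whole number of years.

approximately 78 years

At 3.7% it doubles every 72/3.7 ≈ 19.46 years.
16× is 4 doublings, so 4 × 19.46 ≈ 78 years.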